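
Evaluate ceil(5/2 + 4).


5/2 = 2.5
2.5 + 4 = 6.5
ceil(6.5) = 7

7


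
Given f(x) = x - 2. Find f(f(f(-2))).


-8


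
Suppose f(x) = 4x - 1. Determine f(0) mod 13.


f(0) = -1
-1 mod 13 = 12

12


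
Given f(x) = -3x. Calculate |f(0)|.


f(0) = 0
|0| = 0

0


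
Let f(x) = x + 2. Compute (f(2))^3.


f(2) = 4
(4)^3 = 64

64


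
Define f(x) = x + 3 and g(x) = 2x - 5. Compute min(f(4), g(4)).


f(4) = 7
g(4) = 3
min = 3

3


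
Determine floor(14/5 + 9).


14/5 = 2.8
2.8 + 9 = 11.8
floor(11.8) = 11

11


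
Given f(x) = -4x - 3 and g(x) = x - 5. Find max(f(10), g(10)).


5


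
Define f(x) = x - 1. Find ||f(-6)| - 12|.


f(-6) = -7
|-7| = 7
|7 - 12| = 5

5


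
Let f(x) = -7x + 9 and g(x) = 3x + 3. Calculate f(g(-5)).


93


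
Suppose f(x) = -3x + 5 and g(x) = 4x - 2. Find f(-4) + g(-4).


f(-4) = 17
g(-4) = -18
Sum = -1

-1


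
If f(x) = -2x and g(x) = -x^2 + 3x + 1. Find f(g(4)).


g(4) = -3
f(-3) = 6

6


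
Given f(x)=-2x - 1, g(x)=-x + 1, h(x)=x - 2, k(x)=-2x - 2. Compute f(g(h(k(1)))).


k(1) = -4
h(-4) = -6
g(-6) = 7
f(7) = -15

-15


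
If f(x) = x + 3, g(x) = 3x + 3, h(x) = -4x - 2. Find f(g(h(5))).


h(5) = -22
g(-22) = -63
f(-63) = -60

-60


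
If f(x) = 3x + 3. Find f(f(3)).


f(3) = 12
f(12) = 39

39


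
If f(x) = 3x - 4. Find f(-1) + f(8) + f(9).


36


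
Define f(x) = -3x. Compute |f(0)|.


0


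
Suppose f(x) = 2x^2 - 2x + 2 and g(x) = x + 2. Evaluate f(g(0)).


6


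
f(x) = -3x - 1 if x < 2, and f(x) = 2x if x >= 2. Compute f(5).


10


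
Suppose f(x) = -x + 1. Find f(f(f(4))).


f(4) = -3
f(-3) = 4
f(4) = -3

-3


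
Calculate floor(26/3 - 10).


-2


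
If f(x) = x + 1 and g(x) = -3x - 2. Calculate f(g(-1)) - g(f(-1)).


f(g(-1)) = 2
g(f(-1)) = -2
Difference = 4

4


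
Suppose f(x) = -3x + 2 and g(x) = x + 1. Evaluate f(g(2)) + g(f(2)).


f(g(2)) = -7
g(f(2)) = -3
Sum = -10

-10


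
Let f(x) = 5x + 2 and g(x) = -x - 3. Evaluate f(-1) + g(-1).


f(-1) = -3
g(-1) = -2
Sum = -5

-5


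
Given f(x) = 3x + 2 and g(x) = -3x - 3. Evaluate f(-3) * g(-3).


-42


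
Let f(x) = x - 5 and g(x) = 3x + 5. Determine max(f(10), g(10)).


f(10) = 5
g(10) = 35
max = 35

35


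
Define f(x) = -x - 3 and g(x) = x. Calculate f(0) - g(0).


f(0) = -3
g(0) = 0
Difference = -3

-3


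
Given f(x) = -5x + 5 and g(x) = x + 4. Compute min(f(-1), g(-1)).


f(-1) = 10
g(-1) = 3
min = 3

3


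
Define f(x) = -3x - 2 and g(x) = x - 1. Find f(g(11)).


g(11) = 10
f(10) = -32

-32


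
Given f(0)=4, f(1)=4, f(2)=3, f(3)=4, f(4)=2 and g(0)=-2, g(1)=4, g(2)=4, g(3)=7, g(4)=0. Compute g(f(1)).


f(1) = 4
g(4) = 0

0


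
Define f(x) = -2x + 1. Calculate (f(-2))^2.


25


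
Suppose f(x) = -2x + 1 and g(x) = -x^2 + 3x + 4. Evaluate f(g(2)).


g(2) = 6
f(6) = -11

-11


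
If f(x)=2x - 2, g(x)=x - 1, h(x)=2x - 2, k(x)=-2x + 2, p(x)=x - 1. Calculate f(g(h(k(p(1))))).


p(1) = 0
k(0) = 2
h(2) = 2
g(2) = 1
f(1) = 0

0


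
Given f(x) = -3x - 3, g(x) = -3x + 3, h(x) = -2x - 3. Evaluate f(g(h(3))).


h(3) = -9
g(-9) = 30
f(30) = -93

-93


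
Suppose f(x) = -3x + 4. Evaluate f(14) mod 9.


f(14) = -38
-38 mod 9 = 7

7


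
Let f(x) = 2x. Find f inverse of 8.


Solve 2x = 8
x = (8) / 2 = 4

4


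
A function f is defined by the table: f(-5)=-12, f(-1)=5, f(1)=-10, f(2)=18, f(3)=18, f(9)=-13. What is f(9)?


Reading from the table at x = 9

-13


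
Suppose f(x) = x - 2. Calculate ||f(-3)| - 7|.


f(-3) = -5
|-5| = 5
|5 - 7| = 2

2


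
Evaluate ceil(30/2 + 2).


30/2 = 15
15 + 2 = 17
ceil(17) = 17

17


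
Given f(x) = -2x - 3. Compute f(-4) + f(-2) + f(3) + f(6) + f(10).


-41


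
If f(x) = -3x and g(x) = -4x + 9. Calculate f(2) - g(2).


f(2) = -6
g(2) = 1
Difference = -7

-7


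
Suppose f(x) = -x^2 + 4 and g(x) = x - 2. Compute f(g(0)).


g(0) = -2
f(-2) = (-1)*(-2)^2 + 4 = 0

0


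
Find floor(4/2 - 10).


4/2 = 2
2 - 10 = -8
floor(-8) = -8

-8


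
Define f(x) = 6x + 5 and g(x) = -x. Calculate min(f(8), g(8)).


f(8) = 53
g(8) = -8
min = -8

-8


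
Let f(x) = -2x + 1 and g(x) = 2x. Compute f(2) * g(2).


f(2) = -3
g(2) = 4
Product = -12

-12


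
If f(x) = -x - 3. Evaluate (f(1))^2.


16


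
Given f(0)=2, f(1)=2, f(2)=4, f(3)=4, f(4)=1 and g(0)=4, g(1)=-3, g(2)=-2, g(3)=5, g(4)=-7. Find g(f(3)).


-7


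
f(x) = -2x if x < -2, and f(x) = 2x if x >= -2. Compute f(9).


18


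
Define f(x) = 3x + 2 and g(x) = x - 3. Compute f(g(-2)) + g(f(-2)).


f(g(-2)) = -13
g(f(-2)) = -7
Sum = -20

-20


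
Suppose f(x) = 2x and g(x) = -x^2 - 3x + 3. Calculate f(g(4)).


g(4) = -25
f(-25) = -50

-50


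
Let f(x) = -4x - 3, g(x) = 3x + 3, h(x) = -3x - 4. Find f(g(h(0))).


h(0) = -4
g(-4) = -9
f(-9) = 33

33


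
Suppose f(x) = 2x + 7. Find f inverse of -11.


-9


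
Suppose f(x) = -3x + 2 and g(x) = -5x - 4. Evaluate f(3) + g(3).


-26


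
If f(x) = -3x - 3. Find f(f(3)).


f(3) = -12
f(-12) = 33

33


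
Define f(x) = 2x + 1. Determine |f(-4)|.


f(-4) = -7
|-7| = 7

7


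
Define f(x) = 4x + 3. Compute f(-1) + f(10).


42


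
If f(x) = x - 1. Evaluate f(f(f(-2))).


f(-2) = -3
f(-3) = -4
f(-4) = -5

-5


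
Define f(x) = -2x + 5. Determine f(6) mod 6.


f(6) = -7
-7 mod 6 = 5

5


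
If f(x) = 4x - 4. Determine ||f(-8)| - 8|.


f(-8) = -36
|-36| = 36
|36 - 8| = 28

28


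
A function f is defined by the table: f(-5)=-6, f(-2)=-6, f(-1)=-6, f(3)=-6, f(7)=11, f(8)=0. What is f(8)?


Reading from the table at x = 8

0


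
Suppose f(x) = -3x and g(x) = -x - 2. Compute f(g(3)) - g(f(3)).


f(g(3)) = 15
g(f(3)) = 7
Difference = 8

8


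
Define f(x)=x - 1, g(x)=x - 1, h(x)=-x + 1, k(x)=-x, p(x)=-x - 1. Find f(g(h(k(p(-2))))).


p(-2) = 1
k(1) = -1
h(-1) = 2
g(2) = 1
f(1) = 0

0


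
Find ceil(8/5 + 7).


8/5 = 1.6
1.6 + 7 = 8.6
ceil(8.6) = 9

9


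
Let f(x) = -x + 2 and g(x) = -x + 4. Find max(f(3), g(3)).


f(3) = -1
g(3) = 1
max = 1

1


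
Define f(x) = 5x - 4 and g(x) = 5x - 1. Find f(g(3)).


66


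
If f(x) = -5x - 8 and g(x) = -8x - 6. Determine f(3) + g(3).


f(3) = -23
g(3) = -30
Sum = -53

-53


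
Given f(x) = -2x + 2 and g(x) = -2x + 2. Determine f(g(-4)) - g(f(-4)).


f(g(-4)) = -18
g(f(-4)) = -18
Difference = 0

0


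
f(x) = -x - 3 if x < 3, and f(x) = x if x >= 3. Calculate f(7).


7 satisfies x >= 3
f(7) = 7

7


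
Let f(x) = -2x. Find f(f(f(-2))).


f(-2) = 4
f(4) = -8
f(-8) = 16

16


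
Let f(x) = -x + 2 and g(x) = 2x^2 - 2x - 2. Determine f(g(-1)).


g(-1) = 2
f(2) = 0

0


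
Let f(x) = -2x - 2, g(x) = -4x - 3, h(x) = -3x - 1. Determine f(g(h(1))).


-28


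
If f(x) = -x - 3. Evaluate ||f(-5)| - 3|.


f(-5) = 2
|2| = 2
|2 - 3| = 1

1


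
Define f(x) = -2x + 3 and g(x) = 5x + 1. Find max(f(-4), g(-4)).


f(-4) = 11
g(-4) = -19
max = 11

11


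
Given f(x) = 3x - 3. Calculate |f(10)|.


27


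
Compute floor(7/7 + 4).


7/7 = 1
1 + 4 = 5
floor(5) = 5

5


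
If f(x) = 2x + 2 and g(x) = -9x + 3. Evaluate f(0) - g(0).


-1


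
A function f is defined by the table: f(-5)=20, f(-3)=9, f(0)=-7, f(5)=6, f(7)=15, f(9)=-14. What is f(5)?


Reading from the table at x = 5

6


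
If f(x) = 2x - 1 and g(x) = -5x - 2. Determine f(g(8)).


-85


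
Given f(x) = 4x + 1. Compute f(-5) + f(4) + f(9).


35


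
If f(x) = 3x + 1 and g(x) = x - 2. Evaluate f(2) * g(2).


f(2) = 7
g(2) = 0
Product = 0

0


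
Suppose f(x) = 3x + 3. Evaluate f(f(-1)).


f(-1) = 0
f(0) = 3

3


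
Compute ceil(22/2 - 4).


22/2 = 11
11 - 4 = 7
ceil(7) = 7

7


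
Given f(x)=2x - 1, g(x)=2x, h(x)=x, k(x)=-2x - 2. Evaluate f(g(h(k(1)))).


k(1) = -4
h(-4) = -4
g(-4) = -8
f(-8) = -17

-17


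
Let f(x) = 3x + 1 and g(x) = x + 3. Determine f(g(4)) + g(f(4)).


f(g(4)) = 22
g(f(4)) = 16
Sum = 38

38


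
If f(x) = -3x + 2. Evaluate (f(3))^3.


f(3) = -7
(-7)^3 = -343

-343


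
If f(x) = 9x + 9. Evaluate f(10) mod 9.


f(10) = 99
99 mod 9 = 0

0


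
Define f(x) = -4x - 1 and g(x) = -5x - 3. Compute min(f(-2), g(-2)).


7


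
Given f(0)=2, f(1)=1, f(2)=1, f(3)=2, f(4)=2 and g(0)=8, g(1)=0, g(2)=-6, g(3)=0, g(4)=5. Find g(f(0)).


f(0) = 2
g(2) = -6

-6


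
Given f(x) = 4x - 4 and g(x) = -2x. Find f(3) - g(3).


14


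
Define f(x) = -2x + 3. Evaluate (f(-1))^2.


f(-1) = 5
(5)^2 = 25

25


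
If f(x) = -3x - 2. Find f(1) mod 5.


f(1) = -5
-5 mod 5 = 0

0


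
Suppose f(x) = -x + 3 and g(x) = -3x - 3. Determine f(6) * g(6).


63


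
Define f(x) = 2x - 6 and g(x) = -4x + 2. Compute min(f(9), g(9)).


-34


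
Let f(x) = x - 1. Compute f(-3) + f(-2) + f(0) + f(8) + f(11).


f(-3) = -4
f(-2) = -3
f(0) = -1
f(8) = 7
f(11) = 10
Sum = 9

9


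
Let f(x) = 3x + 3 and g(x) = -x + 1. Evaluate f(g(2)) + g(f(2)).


f(g(2)) = 0
g(f(2)) = -8
Sum = -8

-8


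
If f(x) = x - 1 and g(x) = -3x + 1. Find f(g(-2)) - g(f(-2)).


-4


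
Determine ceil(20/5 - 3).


20/5 = 4
4 - 3 = 1
ceil(1) = 1

1


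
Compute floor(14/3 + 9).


14/3 = 4.6667
4.6667 + 9 = 13.6667
floor(13.6667) = 13

13


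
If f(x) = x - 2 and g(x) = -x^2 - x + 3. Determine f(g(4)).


g(4) = -17
f(-17) = -19

-19


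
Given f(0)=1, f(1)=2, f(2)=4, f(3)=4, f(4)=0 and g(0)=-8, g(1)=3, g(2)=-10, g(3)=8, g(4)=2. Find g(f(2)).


f(2) = 4
g(4) = 2

2


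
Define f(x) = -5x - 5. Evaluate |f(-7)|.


f(-7) = 30
|30| = 30

30


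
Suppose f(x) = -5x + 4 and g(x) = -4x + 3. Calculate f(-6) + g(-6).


f(-6) = 34
g(-6) = 27
Sum = 61

61


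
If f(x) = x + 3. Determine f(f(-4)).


f(-4) = -1
f(-1) = 2

2


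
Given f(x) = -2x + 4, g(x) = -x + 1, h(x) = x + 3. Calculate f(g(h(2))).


h(2) = 5
g(5) = -4
f(-4) = 12

12


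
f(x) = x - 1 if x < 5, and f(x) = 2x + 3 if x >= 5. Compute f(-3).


-4


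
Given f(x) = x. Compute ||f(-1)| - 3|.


f(-1) = -1
|-1| = 1
|1 - 3| = 2

2


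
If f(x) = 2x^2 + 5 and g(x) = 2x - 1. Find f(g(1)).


7


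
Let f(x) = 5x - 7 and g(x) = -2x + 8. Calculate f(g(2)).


g(2) = 4
f(4) = 13

13


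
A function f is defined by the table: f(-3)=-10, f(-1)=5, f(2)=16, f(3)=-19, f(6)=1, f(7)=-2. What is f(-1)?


Reading from the table at x = -1

5


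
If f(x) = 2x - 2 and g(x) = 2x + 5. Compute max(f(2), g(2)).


f(2) = 2
g(2) = 9
max = 9

9


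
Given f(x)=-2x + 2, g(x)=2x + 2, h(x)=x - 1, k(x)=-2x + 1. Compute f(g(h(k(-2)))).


k(-2) = 5
h(5) = 4
g(4) = 10
f(10) = -18

-18


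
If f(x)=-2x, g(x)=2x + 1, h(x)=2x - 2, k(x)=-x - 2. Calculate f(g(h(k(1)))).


k(1) = -3
h(-3) = -8
g(-8) = -15
f(-15) = 30

30


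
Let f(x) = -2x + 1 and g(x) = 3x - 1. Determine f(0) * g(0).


-1


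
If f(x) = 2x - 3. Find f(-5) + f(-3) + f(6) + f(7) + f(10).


f(-5) = -13
f(-3) = -9
f(6) = 9
f(7) = 11
f(10) = 17
Sum = 15

15


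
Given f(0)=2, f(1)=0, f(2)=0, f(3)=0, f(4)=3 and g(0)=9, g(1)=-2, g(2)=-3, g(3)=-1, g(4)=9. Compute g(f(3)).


9


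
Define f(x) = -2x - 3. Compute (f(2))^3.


-343


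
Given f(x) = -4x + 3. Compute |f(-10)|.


f(-10) = 43
|43| = 43

43


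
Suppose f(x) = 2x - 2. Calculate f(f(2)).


f(2) = 2
f(2) = 2

2


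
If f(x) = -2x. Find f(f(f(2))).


f(2) = -4
f(-4) = 8
f(8) = -16

-16


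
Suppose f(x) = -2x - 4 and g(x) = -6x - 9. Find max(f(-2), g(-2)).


f(-2) = 0
g(-2) = 3
max = 3

3


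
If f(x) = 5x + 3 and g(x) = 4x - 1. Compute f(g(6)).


118


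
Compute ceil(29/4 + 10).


29/4 = 7.25
7.25 + 10 = 17.25
ceil(17.25) = 18

18


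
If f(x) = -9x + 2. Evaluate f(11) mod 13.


f(11) = -97
-97 mod 13 = 7

7


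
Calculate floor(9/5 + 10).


9/5 = 1.8
1.8 + 10 = 11.8
floor(11.8) = 11

11


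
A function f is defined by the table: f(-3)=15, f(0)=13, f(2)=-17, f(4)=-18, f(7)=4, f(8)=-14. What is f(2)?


Reading from the table at x = 2

-17


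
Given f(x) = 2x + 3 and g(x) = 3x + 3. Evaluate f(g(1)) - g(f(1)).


-3


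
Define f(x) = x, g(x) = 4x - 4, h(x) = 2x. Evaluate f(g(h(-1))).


h(-1) = -2
g(-2) = -12
f(-12) = -12

-12


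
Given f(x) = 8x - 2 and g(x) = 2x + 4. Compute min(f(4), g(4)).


f(4) = 30
g(4) = 12
min = 12

12


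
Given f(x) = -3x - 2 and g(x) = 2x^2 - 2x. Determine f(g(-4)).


g(-4) = 40
f(40) = -122

-122


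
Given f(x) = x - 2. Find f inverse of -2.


Solve x - 2 = -2
x = (-2 + 2) / 1 = 0

0


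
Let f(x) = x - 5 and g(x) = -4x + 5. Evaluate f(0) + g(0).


f(0) = -5
g(0) = 5
Sum = 0

0


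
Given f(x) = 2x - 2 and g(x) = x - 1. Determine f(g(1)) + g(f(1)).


f(g(1)) = -2
g(f(1)) = -1
Sum = -3

-3


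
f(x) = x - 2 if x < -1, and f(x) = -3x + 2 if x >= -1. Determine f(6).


6 satisfies x >= -1
f(6) = -16

-16


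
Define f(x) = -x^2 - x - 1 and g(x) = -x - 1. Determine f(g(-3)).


g(-3) = 2
f(2) = (-1)*(2)^2 - 1*(2) - 1 = -7

-7


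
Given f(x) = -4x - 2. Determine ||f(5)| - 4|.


f(5) = -22
|-22| = 22
|22 - 4| = 18

18


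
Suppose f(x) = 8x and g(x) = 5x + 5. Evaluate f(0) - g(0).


f(0) = 0
g(0) = 5
Difference = -5

-5


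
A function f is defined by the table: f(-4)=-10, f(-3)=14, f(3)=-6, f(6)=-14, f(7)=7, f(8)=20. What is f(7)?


Reading from the table at x = 7

7


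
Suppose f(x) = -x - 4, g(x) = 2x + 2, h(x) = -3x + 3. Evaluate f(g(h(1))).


h(1) = 0
g(0) = 2
f(2) = -6

-6


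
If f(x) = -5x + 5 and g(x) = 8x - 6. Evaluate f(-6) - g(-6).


89


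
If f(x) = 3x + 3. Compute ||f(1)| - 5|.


f(1) = 6
|6| = 6
|6 - 5| = 1

1


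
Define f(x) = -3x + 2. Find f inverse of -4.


Solve -3x + 2 = -4
x = (-4 - 2) / (-3) = 2

2


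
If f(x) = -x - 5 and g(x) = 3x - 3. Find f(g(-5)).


g(-5) = -18
f(-18) = 13

13


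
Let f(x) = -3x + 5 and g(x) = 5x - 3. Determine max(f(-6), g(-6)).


f(-6) = 23
g(-6) = -33
max = 23

23


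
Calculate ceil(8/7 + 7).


8/7 = 1.1429
1.1429 + 7 = 8.1429
ceil(8.1429) = 9

9


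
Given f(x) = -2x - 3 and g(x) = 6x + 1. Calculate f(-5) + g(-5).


f(-5) = 7
g(-5) = -29
Sum = -22

-22


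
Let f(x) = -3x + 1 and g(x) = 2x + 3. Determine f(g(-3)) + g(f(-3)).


f(g(-3)) = 10
g(f(-3)) = 23
Sum = 33

33


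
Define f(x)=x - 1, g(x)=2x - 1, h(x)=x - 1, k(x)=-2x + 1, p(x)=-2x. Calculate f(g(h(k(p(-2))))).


-18


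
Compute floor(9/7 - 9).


-8


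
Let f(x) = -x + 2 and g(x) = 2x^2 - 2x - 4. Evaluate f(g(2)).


2


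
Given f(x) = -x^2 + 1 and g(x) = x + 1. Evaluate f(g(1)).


-3


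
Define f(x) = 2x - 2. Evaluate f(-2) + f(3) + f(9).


f(-2) = -6
f(3) = 4
f(9) = 16
Sum = 14

14


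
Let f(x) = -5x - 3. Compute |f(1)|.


f(1) = -8
|-8| = 8

8


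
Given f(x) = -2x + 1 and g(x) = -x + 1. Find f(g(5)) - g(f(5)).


f(g(5)) = 9
g(f(5)) = 10
Difference = -1

-1


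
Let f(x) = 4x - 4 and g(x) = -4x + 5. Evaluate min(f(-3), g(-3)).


f(-3) = -16
g(-3) = 17
min = -16

-16


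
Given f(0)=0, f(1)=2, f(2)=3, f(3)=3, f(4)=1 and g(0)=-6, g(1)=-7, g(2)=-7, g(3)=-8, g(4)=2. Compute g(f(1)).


f(1) = 2
g(2) = -7

-7


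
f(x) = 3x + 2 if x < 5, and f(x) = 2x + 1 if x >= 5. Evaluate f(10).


10 satisfies x >= 5
f(10) = 21

21


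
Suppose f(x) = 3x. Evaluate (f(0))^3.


f(0) = 0
(0)^3 = 0

0


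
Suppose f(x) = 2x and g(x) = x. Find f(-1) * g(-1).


2


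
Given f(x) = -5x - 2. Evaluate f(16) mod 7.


f(16) = -82
-82 mod 7 = 2

2


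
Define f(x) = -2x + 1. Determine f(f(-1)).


f(-1) = 3
f(3) = -5

-5


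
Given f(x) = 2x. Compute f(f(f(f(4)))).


f(4) = 8
f(8) = 16
f(16) = 32
f(32) = 64

64


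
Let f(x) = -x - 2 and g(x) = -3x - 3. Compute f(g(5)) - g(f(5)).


-2


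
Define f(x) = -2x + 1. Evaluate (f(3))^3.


f(3) = -5
(-5)^3 = -125

-125


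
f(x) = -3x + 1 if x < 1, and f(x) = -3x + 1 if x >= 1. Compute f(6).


6 satisfies x >= 1
f(6) = -17

-17


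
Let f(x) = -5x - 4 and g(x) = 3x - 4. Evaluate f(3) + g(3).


-14


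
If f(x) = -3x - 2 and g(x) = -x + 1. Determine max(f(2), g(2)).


f(2) = -8
g(2) = -1
max = -1

-1


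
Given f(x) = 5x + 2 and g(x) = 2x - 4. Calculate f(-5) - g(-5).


f(-5) = -23
g(-5) = -14
Difference = -9

-9


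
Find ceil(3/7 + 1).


3/7 = 0.4286
0.4286 + 1 = 1.4286
ceil(1.4286) = 2

2


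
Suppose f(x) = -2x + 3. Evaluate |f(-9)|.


f(-9) = 21
|21| = 21

21


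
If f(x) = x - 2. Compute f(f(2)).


-2


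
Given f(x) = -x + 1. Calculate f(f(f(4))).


-3


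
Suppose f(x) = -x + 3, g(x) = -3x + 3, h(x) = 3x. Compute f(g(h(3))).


h(3) = 9
g(9) = -24
f(-24) = 27

27


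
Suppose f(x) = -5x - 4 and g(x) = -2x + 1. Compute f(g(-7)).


g(-7) = 15
f(15) = -79

-79


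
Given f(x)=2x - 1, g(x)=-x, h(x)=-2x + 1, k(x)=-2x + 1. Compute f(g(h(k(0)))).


k(0) = 1
h(1) = -1
g(-1) = 1
f(1) = 1

1


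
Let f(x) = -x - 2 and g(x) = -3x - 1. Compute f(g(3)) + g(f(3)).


f(g(3)) = 8
g(f(3)) = 14
Sum = 22

22


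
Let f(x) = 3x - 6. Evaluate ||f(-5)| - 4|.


f(-5) = -21
|-21| = 21
|21 - 4| = 17

17


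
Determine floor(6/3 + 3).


5


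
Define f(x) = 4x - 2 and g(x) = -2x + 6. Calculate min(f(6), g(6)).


f(6) = 22
g(6) = -6
min = -6

-6


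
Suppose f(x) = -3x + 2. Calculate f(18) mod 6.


2


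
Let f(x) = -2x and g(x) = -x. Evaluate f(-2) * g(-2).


8


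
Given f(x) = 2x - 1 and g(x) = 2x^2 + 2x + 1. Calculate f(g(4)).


g(4) = 41
f(41) = 81

81


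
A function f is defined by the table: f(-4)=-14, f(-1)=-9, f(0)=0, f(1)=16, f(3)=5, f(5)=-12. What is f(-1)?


Reading from the table at x = -1

-9


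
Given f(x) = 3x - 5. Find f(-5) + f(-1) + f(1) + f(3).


f(-5) = -20
f(-1) = -8
f(1) = -2
f(3) = 4
Sum = -26

-26


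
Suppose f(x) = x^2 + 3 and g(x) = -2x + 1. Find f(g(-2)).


g(-2) = 5
f(5) = 1*(5)^2 + 3 = 28

28


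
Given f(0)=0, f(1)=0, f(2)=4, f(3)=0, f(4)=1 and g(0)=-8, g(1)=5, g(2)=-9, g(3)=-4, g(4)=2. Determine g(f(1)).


f(1) = 0
g(0) = -8

-8


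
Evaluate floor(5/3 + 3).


5/3 = 1.6667
1.6667 + 3 = 4.6667
floor(4.6667) = 4

4


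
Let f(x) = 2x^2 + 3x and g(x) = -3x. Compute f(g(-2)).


g(-2) = 6
f(6) = 2*(6)^2 + 3*(6) = 90

90


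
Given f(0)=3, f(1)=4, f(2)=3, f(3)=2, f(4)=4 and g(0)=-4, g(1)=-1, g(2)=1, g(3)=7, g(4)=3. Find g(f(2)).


7


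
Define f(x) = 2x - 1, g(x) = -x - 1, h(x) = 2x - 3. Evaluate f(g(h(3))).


h(3) = 3
g(3) = -4
f(-4) = -9

-9


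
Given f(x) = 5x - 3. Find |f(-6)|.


f(-6) = -33
|-33| = 33

33


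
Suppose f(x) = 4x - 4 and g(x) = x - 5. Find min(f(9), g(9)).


f(9) = 32
g(9) = 4
min = 4

4


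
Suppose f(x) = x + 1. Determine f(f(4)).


6


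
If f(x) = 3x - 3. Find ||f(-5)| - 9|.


9


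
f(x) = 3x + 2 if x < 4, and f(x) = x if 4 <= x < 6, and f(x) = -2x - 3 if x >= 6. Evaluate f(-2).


-2 satisfies x < 4
f(-2) = -4

-4


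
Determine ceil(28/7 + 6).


28/7 = 4
4 + 6 = 10
ceil(10) = 10

10


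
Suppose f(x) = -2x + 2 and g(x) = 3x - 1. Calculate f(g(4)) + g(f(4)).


f(g(4)) = -20
g(f(4)) = -19
Sum = -39

-39


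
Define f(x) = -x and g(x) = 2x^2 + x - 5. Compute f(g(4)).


g(4) = 31
f(31) = -31

-31


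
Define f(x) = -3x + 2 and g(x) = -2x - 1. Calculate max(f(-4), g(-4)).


f(-4) = 14
g(-4) = 7
max = 14

14


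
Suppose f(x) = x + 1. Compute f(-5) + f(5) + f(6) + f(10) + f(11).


f(-5) = -4
f(5) = 6
f(6) = 7
f(10) = 11
f(11) = 12
Sum = 32

32


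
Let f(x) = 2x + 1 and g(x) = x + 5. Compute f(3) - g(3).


f(3) = 7
g(3) = 8
Difference = -1

-1


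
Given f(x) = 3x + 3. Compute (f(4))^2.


225


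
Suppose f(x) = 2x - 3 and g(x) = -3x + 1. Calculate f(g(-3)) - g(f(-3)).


f(g(-3)) = 17
g(f(-3)) = 28
Difference = -11

-11


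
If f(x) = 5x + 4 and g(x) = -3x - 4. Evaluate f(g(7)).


g(7) = -25
f(-25) = -121

-121


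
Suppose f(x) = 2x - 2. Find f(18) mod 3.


f(18) = 34
34 mod 3 = 1

1


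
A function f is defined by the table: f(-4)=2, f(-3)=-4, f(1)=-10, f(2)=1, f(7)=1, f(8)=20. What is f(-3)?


Reading from the table at x = -3

-4


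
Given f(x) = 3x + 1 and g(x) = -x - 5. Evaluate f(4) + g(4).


f(4) = 13
g(4) = -9
Sum = 4

4


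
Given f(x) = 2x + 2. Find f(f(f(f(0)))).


f(0) = 2
f(2) = 6
f(6) = 14
f(14) = 30

30


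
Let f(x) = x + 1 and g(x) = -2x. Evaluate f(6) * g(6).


f(6) = 7
g(6) = -12
Product = -84

-84


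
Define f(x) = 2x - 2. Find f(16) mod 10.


f(16) = 30
30 mod 10 = 0

0


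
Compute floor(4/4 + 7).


4/4 = 1
1 + 7 = 8
floor(8) = 8

8


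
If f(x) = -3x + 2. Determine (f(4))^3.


f(4) = -10
(-10)^3 = -1000

-1000


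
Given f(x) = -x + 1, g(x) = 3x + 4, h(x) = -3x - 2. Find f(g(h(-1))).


h(-1) = 1
g(1) = 7
f(7) = -6

-6


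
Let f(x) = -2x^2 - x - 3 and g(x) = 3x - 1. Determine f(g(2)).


g(2) = 5
f(5) = (-2)*(5)^2 - 1*(5) - 3 = -58

-58


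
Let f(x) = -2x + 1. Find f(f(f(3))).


f(3) = -5
f(-5) = 11
f(11) = -21

-21


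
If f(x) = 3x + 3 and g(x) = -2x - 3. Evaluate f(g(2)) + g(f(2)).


f(g(2)) = -18
g(f(2)) = -21
Sum = -39

-39


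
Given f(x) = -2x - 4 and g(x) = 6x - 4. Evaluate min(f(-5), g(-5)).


-34


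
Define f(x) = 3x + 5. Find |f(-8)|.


f(-8) = -19
|-19| = 19

19


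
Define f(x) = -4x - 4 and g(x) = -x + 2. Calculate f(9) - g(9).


-33


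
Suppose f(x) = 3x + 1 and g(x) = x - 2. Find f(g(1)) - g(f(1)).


f(g(1)) = -2
g(f(1)) = 2
Difference = -4

-4


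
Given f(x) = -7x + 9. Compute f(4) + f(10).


f(4) = -19
f(10) = -61
Sum = -80

-80


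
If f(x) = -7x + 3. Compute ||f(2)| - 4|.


f(2) = -11
|-11| = 11
|11 - 4| = 7

7


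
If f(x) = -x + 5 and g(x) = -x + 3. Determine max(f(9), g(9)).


f(9) = -4
g(9) = -6
max = -4

-4


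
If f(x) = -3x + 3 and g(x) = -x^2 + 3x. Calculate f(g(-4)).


g(-4) = -28
f(-28) = 87

87


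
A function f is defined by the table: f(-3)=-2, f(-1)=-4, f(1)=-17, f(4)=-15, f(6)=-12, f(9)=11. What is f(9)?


Reading from the table at x = 9

11


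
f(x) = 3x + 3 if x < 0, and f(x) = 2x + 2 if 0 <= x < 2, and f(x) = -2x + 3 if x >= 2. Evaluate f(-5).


-5 satisfies x < 0
f(-5) = -12

-12


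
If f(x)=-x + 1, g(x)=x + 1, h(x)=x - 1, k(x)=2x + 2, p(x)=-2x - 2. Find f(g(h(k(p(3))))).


p(3) = -8
k(-8) = -14
h(-14) = -15
g(-15) = -14
f(-14) = 15

15


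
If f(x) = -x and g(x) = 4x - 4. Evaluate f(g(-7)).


g(-7) = -32
f(-32) = 32

32


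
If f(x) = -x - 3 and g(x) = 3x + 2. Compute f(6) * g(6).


f(6) = -9
g(6) = 20
Product = -180

-180


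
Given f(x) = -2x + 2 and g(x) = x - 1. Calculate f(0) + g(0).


1


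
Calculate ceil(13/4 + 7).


13/4 = 3.25
3.25 + 7 = 10.25
ceil(10.25) = 11

11


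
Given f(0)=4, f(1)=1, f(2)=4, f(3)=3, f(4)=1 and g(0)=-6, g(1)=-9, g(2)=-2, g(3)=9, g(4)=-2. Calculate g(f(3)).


f(3) = 3
g(3) = 9

9


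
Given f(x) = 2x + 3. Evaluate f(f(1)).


f(1) = 5
f(5) = 13

13


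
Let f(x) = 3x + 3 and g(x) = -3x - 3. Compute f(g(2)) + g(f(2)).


f(g(2)) = -24
g(f(2)) = -30
Sum = -54

-54


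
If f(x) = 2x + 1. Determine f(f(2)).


f(2) = 5
f(5) = 11

11


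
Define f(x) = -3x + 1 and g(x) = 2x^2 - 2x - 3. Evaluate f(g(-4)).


g(-4) = 37
f(37) = -110

-110


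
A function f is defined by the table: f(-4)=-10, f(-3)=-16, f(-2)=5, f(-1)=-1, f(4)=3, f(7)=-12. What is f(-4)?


Reading from the table at x = -4

-10


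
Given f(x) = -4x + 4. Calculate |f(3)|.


f(3) = -8
|-8| = 8

8


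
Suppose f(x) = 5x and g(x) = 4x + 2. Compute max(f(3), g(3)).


f(3) = 15
g(3) = 14
max = 15

15


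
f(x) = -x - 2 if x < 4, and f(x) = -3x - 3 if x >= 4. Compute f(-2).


-2 satisfies x < 4
f(-2) = 0

0


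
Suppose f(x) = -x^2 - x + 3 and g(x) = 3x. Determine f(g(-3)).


g(-3) = -9
f(-9) = (-1)*(-9)^2 - 1*(-9) + 3 = -69

-69


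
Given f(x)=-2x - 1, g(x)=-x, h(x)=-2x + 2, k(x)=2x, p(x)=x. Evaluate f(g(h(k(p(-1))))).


p(-1) = -1
k(-1) = -2
h(-2) = 6
g(6) = -6
f(-6) = 11

11


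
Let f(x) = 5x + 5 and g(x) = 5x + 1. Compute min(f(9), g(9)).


f(9) = 50
g(9) = 46
min = 46

46


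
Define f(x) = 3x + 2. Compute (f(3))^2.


f(3) = 11
(11)^2 = 121

121


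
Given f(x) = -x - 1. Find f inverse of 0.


Solve -x - 1 = 0
x = (0 + 1) / (-1) = -1

-1


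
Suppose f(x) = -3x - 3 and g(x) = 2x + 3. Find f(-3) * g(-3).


f(-3) = 6
g(-3) = -3
Product = -18

-18


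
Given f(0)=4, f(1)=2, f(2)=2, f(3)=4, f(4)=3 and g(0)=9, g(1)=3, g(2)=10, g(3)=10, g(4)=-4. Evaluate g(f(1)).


10


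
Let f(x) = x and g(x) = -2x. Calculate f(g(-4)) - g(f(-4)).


0


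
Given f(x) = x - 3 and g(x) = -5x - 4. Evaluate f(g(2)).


g(2) = -14
f(-14) = -17

-17


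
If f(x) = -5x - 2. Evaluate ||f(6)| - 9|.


23


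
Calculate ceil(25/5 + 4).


25/5 = 5
5 + 4 = 9
ceil(9) = 9

9


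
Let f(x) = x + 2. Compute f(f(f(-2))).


4


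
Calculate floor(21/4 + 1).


21/4 = 5.25
5.25 + 1 = 6.25
floor(6.25) = 6

6


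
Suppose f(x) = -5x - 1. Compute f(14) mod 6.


f(14) = -71
-71 mod 6 = 1

1


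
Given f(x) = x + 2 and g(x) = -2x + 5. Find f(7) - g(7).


f(7) = 9
g(7) = -9
Difference = 18

18


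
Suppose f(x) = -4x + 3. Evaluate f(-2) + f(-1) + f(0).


f(-2) = 11
f(-1) = 7
f(0) = 3
Sum = 21

21


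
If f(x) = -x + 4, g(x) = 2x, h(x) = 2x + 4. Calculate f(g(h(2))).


h(2) = 8
g(8) = 16
f(16) = -12

-12


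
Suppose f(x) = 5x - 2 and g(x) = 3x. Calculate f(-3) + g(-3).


-26


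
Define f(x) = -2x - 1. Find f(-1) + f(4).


f(-1) = 1
f(4) = -9
Sum = -8

-8


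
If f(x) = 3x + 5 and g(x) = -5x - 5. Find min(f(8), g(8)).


f(8) = 29
g(8) = -45
min = -45

-45


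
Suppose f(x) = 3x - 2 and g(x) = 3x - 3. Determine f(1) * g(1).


f(1) = 1
g(1) = 0
Product = 0

0


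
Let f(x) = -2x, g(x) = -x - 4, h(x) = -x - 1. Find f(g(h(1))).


h(1) = -2
g(-2) = -2
f(-2) = 4

4


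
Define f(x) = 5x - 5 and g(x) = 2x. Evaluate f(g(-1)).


g(-1) = -2
f(-2) = -15

-15


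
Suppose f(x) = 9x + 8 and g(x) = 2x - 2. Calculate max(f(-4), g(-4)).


f(-4) = -28
g(-4) = -10
max = -10

-10


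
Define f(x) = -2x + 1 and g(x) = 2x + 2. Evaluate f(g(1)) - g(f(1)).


f(g(1)) = -7
g(f(1)) = 0
Difference = -7

-7


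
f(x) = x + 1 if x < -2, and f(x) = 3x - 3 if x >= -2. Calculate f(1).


1 satisfies x >= -2
f(1) = 0

0


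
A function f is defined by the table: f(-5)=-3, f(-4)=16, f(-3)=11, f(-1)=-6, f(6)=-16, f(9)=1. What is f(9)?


Reading from the table at x = 9

1


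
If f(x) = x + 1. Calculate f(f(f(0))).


f(0) = 1
f(1) = 2
f(2) = 3

3


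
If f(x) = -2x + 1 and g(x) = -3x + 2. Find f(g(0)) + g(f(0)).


f(g(0)) = -3
g(f(0)) = -1
Sum = -4

-4


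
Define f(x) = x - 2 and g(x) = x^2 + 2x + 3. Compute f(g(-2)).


1


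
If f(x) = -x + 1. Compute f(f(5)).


f(5) = -4
f(-4) = 5

5


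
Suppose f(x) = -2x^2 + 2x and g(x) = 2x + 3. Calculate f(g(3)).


-144


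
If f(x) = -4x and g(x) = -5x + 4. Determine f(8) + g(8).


f(8) = -32
g(8) = -36
Sum = -68

-68


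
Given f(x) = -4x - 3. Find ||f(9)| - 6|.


f(9) = -39
|-39| = 39
|39 - 6| = 33

33


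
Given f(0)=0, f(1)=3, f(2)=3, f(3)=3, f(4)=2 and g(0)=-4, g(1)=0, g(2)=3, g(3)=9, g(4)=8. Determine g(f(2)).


f(2) = 3
g(3) = 9

9


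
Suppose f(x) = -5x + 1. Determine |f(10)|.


49


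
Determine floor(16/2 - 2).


6


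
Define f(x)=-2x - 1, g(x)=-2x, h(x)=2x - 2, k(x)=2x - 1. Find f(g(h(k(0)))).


-17


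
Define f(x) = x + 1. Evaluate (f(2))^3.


f(2) = 3
(3)^3 = 27

27


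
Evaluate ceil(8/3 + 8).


8/3 = 2.6667
2.6667 + 8 = 10.6667
ceil(10.6667) = 11

11


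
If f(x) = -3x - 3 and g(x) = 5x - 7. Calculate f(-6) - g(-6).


f(-6) = 15
g(-6) = -37
Difference = 52

52


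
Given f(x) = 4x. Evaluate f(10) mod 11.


f(10) = 40
40 mod 11 = 7

7


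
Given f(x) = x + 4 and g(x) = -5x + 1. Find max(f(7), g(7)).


11


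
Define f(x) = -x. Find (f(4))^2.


16


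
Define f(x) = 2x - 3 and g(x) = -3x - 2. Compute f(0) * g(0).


f(0) = -3
g(0) = -2
Product = 6

6


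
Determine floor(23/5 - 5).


-1


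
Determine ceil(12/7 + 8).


10


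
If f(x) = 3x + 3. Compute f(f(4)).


f(4) = 15
f(15) = 48

48


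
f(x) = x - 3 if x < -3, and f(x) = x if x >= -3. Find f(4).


4 satisfies x >= -3
f(4) = 4

4


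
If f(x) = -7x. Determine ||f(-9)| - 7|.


f(-9) = 63
|63| = 63
|63 - 7| = 56

56


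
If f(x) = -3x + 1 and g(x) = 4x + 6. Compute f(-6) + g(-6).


f(-6) = 19
g(-6) = -18
Sum = 1

1


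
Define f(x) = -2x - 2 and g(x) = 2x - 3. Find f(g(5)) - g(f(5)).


f(g(5)) = -16
g(f(5)) = -27
Difference = 11

11


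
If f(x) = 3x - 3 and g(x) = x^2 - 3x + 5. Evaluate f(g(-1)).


24


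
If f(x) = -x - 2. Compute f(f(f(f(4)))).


f(4) = -6
f(-6) = 4
f(4) = -6
f(-6) = 4

4


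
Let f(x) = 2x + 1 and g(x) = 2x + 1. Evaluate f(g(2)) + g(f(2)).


f(g(2)) = 11
g(f(2)) = 11
Sum = 22

22


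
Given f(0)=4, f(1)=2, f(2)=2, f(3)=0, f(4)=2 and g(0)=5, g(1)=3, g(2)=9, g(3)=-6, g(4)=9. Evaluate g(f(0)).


9


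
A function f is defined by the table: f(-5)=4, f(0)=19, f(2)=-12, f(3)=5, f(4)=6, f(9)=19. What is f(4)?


Reading from the table at x = 4

6


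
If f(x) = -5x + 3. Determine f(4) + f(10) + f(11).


f(4) = -17
f(10) = -47
f(11) = -52
Sum = -116

-116


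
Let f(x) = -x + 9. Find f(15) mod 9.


f(15) = -6
-6 mod 9 = 3

3


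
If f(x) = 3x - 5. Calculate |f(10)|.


f(10) = 25
|25| = 25

25


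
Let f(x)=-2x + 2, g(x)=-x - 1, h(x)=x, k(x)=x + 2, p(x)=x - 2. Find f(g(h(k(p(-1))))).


2


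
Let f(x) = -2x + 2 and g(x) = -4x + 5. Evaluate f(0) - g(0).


f(0) = 2
g(0) = 5
Difference = -3

-3


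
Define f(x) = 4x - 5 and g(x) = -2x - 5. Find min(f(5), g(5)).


f(5) = 15
g(5) = -15
min = -15

-15


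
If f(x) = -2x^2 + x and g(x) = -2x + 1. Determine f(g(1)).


g(1) = -1
f(-1) = (-2)*(-1)^2 + 1*(-1) = -3

-3


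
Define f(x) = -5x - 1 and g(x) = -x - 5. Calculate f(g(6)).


g(6) = -11
f(-11) = 54

54


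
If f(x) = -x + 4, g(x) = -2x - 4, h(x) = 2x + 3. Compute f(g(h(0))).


h(0) = 3
g(3) = -10
f(-10) = 14

14


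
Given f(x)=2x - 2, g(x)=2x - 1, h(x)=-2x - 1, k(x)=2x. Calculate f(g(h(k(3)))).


k(3) = 6
h(6) = -13
g(-13) = -27
f(-27) = -56

-56


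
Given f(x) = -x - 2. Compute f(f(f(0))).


f(0) = -2
f(-2) = 0
f(0) = -2

-2


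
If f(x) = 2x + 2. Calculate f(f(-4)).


f(-4) = -6
f(-6) = -10

-10


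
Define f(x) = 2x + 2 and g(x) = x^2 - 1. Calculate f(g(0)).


g(0) = -1
f(-1) = 0

0


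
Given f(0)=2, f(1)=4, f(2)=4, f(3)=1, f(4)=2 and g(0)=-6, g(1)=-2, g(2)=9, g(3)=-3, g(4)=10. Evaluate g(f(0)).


f(0) = 2
g(2) = 9

9


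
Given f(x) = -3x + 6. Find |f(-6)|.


f(-6) = 24
|24| = 24

24


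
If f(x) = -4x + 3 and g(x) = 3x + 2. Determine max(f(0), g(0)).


f(0) = 3
g(0) = 2
max = 3

3


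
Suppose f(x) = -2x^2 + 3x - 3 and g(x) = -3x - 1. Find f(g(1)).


g(1) = -4
f(-4) = (-2)*(-4)^2 + 3*(-4) - 3 = -47

-47


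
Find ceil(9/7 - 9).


9/7 = 1.2857
1.2857 - 9 = -7.7143
ceil(-7.7143) = -7

-7


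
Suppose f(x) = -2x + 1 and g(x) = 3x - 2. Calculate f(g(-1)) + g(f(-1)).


18


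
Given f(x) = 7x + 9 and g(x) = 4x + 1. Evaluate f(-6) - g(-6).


f(-6) = -33
g(-6) = -23
Difference = -10

-10


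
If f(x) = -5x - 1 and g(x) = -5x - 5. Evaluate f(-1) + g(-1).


f(-1) = 4
g(-1) = 0
Sum = 4

4


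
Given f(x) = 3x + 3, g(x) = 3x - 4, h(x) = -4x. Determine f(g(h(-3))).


h(-3) = 12
g(12) = 32
f(32) = 99

99


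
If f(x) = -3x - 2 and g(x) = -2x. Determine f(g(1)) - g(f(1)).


f(g(1)) = 4
g(f(1)) = 10
Difference = -6

-6


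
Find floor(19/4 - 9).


19/4 = 4.75
4.75 - 9 = -4.25
floor(-4.25) = -5

-5


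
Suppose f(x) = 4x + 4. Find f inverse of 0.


Solve 4x + 4 = 0
x = (0 - 4) / 4 = -1

-1


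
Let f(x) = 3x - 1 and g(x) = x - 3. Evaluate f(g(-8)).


-34


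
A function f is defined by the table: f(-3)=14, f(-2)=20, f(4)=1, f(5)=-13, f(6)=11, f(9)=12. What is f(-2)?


Reading from the table at x = -2

20


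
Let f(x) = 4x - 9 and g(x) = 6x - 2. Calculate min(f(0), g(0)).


f(0) = -9
g(0) = -2
min = -9

-9


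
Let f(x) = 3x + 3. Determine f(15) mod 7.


f(15) = 48
48 mod 7 = 6

6


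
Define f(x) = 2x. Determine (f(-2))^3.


f(-2) = -4
(-4)^3 = -64

-64


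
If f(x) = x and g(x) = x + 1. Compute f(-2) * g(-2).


f(-2) = -2
g(-2) = -1
Product = 2

2


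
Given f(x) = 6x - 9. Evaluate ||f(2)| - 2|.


1


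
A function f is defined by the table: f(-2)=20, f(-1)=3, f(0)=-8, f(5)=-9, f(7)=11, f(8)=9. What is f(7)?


Reading from the table at x = 7

11


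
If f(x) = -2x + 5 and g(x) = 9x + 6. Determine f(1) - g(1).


-12


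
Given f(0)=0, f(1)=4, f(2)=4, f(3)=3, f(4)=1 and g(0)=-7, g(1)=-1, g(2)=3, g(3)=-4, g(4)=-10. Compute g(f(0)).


f(0) = 0
g(0) = -7

-7


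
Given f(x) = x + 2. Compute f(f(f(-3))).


3


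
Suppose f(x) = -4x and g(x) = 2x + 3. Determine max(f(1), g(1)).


f(1) = -4
g(1) = 5
max = 5

5


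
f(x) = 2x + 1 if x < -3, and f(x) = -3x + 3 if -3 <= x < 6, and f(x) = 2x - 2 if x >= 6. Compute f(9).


9 satisfies x >= 6
f(9) = 16

16


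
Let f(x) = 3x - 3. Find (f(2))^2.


f(2) = 3
(3)^2 = 9

9


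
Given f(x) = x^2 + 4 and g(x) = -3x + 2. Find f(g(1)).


g(1) = -1
f(-1) = 1*(-1)^2 + 4 = 5

5


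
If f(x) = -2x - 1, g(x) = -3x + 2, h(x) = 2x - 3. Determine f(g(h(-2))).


h(-2) = -7
g(-7) = 23
f(23) = -47

-47


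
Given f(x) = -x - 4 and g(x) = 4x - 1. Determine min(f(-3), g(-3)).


-13


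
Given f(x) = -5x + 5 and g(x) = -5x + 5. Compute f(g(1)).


g(1) = 0
f(0) = 5

5


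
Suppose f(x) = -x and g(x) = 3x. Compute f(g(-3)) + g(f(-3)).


f(g(-3)) = 9
g(f(-3)) = 9
Sum = 18

18


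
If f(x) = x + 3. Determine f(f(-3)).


f(-3) = 0
f(0) = 3

3


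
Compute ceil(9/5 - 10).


9/5 = 1.8
1.8 - 10 = -8.2
ceil(-8.2) = -8

-8


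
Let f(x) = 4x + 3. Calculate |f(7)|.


f(7) = 31
|31| = 31

31


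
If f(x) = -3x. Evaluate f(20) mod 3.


f(20) = -60
-60 mod 3 = 0

0


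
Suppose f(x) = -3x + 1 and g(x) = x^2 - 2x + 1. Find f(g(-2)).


g(-2) = 9
f(9) = -26

-26


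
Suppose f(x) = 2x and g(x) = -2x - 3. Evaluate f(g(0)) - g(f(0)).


f(g(0)) = -6
g(f(0)) = -3
Difference = -3

-3


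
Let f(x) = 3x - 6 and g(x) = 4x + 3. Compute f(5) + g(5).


f(5) = 9
g(5) = 23
Sum = 32

32


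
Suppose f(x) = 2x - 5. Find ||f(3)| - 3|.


f(3) = 1
|1| = 1
|1 - 3| = 2

2


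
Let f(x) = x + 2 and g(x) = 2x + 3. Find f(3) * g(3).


45


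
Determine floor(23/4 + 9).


23/4 = 5.75
5.75 + 9 = 14.75
floor(14.75) = 14

14


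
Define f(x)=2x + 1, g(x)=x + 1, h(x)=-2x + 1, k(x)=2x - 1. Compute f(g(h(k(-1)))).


k(-1) = -3
h(-3) = 7
g(7) = 8
f(8) = 17

17


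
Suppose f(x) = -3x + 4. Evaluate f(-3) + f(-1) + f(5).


f(-3) = 13
f(-1) = 7
f(5) = -11
Sum = 9

9


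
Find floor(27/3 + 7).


16


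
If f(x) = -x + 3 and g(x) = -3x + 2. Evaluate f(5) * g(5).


f(5) = -2
g(5) = -13
Product = 26

26


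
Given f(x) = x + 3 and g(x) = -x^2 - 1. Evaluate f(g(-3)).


-7


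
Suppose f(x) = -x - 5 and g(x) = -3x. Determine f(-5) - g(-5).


f(-5) = 0
g(-5) = 15
Difference = -15

-15


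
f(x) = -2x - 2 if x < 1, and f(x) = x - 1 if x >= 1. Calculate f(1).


1 satisfies x >= 1
f(1) = 0

0


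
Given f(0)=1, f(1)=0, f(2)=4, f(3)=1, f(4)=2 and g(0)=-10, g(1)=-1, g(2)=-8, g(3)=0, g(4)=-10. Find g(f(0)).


f(0) = 1
g(1) = -1

-1


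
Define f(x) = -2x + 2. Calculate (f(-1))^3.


64


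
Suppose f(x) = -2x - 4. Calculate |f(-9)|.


f(-9) = 14
|14| = 14

14


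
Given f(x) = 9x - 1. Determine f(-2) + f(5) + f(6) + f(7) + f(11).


f(-2) = -19
f(5) = 44
f(6) = 53
f(7) = 62
f(11) = 98
Sum = 238

238


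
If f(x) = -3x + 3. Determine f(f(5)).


39


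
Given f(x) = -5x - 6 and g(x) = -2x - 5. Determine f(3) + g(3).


f(3) = -21
g(3) = -11
Sum = -32

-32


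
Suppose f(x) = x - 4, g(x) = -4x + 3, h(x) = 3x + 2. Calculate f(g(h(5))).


h(5) = 17
g(17) = -65
f(-65) = -69

-69


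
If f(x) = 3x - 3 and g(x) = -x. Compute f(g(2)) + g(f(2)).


f(g(2)) = -9
g(f(2)) = -3
Sum = -12

-12


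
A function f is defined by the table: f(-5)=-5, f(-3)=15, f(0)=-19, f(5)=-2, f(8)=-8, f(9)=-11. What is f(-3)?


15


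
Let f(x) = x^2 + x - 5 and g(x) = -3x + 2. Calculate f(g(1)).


g(1) = -1
f(-1) = 1*(-1)^2 + 1*(-1) - 5 = -5

-5


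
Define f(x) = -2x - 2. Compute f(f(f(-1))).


2


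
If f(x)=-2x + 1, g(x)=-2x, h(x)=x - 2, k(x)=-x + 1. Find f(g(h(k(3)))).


k(3) = -2
h(-2) = -4
g(-4) = 8
f(8) = -15

-15


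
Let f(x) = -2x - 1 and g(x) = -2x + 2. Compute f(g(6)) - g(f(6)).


f(g(6)) = 19
g(f(6)) = 28
Difference = -9

-9


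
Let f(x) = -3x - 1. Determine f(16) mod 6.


5


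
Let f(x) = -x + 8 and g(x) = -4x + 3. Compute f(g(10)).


g(10) = -37
f(-37) = 45

45


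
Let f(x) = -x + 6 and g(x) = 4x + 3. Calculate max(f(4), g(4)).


f(4) = 2
g(4) = 19
max = 19

19


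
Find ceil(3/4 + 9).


3/4 = 0.75
0.75 + 9 = 9.75
ceil(9.75) = 10

10


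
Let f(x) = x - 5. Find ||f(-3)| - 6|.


2


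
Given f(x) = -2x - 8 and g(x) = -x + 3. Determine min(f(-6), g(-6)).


f(-6) = 4
g(-6) = 9
min = 4

4


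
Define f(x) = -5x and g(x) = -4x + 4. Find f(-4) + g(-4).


f(-4) = 20
g(-4) = 20
Sum = 40

40


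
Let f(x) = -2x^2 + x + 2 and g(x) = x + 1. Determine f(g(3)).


g(3) = 4
f(4) = (-2)*(4)^2 + 1*(4) + 2 = -26

-26


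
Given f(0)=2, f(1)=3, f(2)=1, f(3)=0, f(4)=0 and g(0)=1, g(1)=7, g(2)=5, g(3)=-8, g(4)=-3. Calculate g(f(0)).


f(0) = 2
g(2) = 5

5


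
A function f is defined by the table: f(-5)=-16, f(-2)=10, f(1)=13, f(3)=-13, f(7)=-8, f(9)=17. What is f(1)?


Reading from the table at x = 1

13


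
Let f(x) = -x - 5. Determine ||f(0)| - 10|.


5


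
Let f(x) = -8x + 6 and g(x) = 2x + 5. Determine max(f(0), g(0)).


f(0) = 6
g(0) = 5
max = 6

6


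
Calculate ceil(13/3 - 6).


-1


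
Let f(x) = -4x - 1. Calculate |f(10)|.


41


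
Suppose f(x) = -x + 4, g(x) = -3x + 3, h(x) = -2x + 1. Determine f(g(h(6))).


-32


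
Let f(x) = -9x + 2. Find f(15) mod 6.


5
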